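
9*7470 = 67230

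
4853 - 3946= 907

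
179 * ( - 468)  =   - 83772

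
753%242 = 27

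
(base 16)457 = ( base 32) 12N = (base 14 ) 595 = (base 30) 171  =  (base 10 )1111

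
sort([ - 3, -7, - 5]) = [ - 7, - 5, - 3 ]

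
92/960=23/240 = 0.10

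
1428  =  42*34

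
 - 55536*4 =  - 222144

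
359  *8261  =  2965699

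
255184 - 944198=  - 689014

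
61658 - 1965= 59693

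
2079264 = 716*2904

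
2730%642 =162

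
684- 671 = 13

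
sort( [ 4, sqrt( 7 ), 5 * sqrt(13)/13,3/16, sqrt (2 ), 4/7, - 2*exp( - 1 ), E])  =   [ - 2* exp(  -  1 ),  3/16,  4/7 , 5*sqrt( 13)/13,  sqrt( 2), sqrt(7), E, 4] 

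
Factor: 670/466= 335/233 = 5^1*67^1*233^( - 1) 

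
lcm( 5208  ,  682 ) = 57288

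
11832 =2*5916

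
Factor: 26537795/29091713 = 5^1*7^(  -  1)*1063^1*1259^( - 1)* 3301^( - 1)*4993^1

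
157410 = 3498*45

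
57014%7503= 4493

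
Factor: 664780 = 2^2*5^1*43^1*773^1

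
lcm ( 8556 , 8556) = 8556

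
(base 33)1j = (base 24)24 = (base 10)52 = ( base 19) 2E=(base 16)34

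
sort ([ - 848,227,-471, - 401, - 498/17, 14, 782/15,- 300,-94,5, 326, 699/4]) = [  -  848, - 471, - 401,-300, - 94, - 498/17,5 , 14, 782/15,699/4,  227,326 ]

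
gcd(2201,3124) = 71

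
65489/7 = 9355 + 4/7 =9355.57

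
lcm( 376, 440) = 20680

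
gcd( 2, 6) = 2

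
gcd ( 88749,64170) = 9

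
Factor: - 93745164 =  - 2^2*3^1*19^1 * 179^1*2297^1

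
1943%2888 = 1943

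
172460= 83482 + 88978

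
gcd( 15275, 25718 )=1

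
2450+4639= 7089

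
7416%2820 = 1776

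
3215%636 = 35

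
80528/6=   40264/3 = 13421.33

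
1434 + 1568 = 3002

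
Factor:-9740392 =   -  2^3*127^1*9587^1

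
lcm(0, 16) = 0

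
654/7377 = 218/2459 = 0.09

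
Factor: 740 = 2^2*5^1*37^1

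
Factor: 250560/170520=72/49  =  2^3 * 3^2*7^ ( - 2)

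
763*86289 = 65838507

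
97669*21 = 2051049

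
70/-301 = -10/43 = - 0.23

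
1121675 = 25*44867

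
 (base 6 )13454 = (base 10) 2122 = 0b100001001010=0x84a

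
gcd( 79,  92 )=1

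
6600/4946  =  3300/2473  =  1.33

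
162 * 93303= 15115086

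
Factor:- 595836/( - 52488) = 613/54 = 2^(  -  1) * 3^( - 3 )*613^1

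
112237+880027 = 992264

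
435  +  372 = 807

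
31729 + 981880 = 1013609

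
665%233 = 199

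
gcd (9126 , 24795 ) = 9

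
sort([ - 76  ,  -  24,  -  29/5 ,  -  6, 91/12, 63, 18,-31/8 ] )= [ - 76, - 24, - 6, - 29/5, - 31/8, 91/12,18, 63] 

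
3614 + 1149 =4763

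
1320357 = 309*4273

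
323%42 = 29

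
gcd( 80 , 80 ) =80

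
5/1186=5/1186 = 0.00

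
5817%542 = 397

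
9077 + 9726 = 18803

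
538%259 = 20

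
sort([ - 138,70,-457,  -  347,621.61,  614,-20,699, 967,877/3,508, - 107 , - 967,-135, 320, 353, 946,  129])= [ - 967,-457, - 347, - 138, - 135, - 107, - 20, 70,129, 877/3, 320,  353 , 508,  614,  621.61,699, 946, 967]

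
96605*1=96605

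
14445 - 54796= - 40351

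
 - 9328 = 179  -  9507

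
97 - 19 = 78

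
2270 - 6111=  - 3841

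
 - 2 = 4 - 6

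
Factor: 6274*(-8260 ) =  - 2^3 * 5^1*7^1*59^1*3137^1 = - 51823240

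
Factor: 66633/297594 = 2^( -1) * 3^( - 3)*7^1 * 11^(-1)*19^1 = 133/594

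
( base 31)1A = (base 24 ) 1h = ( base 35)16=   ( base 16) 29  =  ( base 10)41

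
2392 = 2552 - 160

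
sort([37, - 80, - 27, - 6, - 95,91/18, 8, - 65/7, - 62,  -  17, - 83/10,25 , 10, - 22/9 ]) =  [ - 95, - 80, - 62, - 27, - 17, - 65/7, - 83/10, - 6, - 22/9,91/18,8,10,  25,37]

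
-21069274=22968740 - 44038014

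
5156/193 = 26+138/193  =  26.72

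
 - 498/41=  - 498/41 = - 12.15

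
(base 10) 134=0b10000110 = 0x86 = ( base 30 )4E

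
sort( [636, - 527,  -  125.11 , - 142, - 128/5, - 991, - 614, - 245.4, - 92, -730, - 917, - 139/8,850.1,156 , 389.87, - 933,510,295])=[ - 991,-933, - 917, -730, - 614 ,  -  527, - 245.4, - 142, - 125.11, - 92, - 128/5 ,- 139/8,156,295, 389.87,510,636,850.1]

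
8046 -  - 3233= 11279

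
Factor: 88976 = 2^4*67^1 * 83^1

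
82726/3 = 27575 +1/3 =27575.33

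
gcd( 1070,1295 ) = 5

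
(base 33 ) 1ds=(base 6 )11054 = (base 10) 1546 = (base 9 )2107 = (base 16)60A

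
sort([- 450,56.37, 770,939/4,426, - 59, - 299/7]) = [ - 450, - 59, - 299/7,56.37, 939/4, 426,770 ]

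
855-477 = 378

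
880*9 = 7920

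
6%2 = 0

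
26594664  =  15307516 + 11287148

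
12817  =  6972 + 5845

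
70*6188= 433160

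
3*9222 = 27666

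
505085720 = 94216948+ 410868772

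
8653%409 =64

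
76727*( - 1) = -76727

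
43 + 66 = 109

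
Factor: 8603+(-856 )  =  7747 = 61^1*127^1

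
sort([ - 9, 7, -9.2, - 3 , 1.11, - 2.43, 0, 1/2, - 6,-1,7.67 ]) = [  -  9.2 , - 9, - 6, - 3,- 2.43, - 1,0, 1/2,  1.11,7,7.67]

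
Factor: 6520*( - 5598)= - 2^4*3^2*5^1*163^1*311^1   =  - 36498960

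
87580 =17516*5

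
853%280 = 13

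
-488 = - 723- - 235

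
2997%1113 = 771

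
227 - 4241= - 4014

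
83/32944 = 83/32944 =0.00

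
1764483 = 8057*219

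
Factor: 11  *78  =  2^1*3^1*11^1 * 13^1 = 858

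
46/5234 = 23/2617 = 0.01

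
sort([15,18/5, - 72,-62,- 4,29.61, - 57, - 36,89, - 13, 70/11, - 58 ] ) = [  -  72, - 62,-58, - 57, - 36, - 13, - 4, 18/5,70/11,15,29.61,89]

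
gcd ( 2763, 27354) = 3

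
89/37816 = 89/37816 = 0.00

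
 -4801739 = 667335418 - 672137157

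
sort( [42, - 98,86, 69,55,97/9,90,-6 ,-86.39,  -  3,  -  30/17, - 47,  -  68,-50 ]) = [ - 98, - 86.39, - 68, - 50, - 47, - 6, - 3 ,- 30/17,97/9,42,55,69,86,90 ]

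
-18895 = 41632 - 60527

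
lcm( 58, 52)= 1508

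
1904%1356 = 548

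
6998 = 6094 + 904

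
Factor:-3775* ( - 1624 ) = 2^3*5^2*7^1 * 29^1 * 151^1 = 6130600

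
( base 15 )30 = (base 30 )1f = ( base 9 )50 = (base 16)2d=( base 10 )45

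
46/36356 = 23/18178 = 0.00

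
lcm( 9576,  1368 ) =9576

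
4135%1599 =937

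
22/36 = 11/18=0.61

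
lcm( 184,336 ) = 7728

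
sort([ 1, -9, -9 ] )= [ - 9,-9,1 ] 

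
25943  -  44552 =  - 18609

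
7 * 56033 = 392231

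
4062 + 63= 4125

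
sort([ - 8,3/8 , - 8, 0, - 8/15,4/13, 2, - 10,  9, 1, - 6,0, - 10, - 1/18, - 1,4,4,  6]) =[ - 10, - 10,  -  8, - 8, -6, - 1, - 8/15, - 1/18,0,0,4/13, 3/8, 1 , 2 , 4,4, 6,9]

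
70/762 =35/381 = 0.09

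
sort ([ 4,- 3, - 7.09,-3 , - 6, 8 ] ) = [ - 7.09, - 6,-3, - 3,4,8 ] 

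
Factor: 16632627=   3^1*11^1*701^1*719^1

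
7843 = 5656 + 2187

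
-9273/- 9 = 1030 + 1/3 = 1030.33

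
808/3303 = 808/3303 = 0.24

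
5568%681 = 120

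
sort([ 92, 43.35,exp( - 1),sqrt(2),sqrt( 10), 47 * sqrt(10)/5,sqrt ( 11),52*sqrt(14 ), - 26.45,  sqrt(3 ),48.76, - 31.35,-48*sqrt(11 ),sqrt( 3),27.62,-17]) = [ - 48*sqrt(11 ), - 31.35, - 26.45, - 17,exp( - 1),sqrt(2),  sqrt( 3 ) , sqrt( 3 ), sqrt( 10),sqrt( 11),27.62,47*sqrt(10)/5,  43.35,48.76,92, 52*sqrt ( 14) ]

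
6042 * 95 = 573990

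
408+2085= 2493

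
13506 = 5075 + 8431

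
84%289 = 84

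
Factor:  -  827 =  - 827^1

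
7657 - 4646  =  3011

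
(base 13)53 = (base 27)2e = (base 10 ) 68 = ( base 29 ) 2a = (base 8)104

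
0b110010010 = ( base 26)fc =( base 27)EO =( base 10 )402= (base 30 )DC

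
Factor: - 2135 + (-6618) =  - 8753^1 = - 8753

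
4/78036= 1/19509  =  0.00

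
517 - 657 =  -140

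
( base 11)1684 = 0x865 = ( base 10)2149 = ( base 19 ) 5I2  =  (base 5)32044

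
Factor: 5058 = 2^1 *3^2*281^1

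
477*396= 188892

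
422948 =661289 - 238341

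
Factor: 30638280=2^3*3^1*5^1*131^1*1949^1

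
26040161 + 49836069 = 75876230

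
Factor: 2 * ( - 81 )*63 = -10206 = - 2^1*3^6 * 7^1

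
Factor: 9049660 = 2^2 * 5^1 * 71^1*6373^1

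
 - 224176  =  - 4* 56044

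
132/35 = 132/35 =3.77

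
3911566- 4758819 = -847253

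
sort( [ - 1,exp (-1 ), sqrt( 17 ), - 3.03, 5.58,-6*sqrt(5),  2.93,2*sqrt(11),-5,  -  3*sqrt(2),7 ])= [  -  6*sqrt( 5), - 5 ,- 3*sqrt(2 ),- 3.03,-1,exp( - 1), 2.93 , sqrt( 17),  5.58, 2*sqrt(11),  7 ]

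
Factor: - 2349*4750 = -2^1*3^4*5^3*19^1*29^1  =  - 11157750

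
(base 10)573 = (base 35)gd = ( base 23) 11l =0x23d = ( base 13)351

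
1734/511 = 1734/511  =  3.39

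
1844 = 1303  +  541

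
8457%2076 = 153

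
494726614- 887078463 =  - 392351849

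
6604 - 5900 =704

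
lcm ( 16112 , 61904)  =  1176176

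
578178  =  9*64242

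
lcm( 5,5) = 5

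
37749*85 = 3208665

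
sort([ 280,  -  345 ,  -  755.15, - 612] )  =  [ - 755.15, - 612, - 345 , 280]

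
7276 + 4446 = 11722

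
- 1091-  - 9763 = 8672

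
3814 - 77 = 3737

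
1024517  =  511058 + 513459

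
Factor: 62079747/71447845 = 3^1 * 5^( - 1)*7^(  -  1) * 37^1*463^( - 1 )*4409^( - 1 )*559277^1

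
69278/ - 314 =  - 221 + 58/157 = - 220.63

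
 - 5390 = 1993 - 7383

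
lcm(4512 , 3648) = 171456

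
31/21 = 1 + 10/21 = 1.48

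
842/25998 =421/12999 = 0.03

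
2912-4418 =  - 1506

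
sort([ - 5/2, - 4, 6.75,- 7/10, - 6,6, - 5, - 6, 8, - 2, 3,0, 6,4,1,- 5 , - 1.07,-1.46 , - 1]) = [ - 6,  -  6, - 5, - 5, - 4 , - 5/2,-2,  -  1.46, - 1.07, - 1, - 7/10  ,  0, 1, 3, 4, 6, 6,6.75, 8]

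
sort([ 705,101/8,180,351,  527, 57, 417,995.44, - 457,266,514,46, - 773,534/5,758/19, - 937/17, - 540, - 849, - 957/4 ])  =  [ -849, - 773,-540, - 457, - 957/4, - 937/17,101/8, 758/19,46,57, 534/5,180,  266,351,417,514 , 527, 705, 995.44 ]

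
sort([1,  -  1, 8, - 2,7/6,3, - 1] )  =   [ - 2,  -  1,-1,1 , 7/6, 3, 8]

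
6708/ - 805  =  -6708/805=-8.33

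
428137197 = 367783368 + 60353829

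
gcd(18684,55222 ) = 2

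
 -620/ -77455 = 124/15491 = 0.01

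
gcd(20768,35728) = 176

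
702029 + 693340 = 1395369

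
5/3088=5/3088=0.00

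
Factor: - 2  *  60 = -2^3 * 3^1*5^1 = - 120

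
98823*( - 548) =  - 54155004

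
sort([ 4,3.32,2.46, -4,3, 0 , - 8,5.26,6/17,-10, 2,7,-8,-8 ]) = [-10,-8, - 8,- 8, - 4,0 , 6/17,2, 2.46,3 , 3.32, 4,5.26,7 ] 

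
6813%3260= 293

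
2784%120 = 24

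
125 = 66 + 59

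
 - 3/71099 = - 1 + 71096/71099=   - 0.00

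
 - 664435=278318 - 942753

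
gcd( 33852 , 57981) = 21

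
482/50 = 241/25 = 9.64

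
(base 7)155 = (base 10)89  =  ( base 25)3E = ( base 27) 38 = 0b1011001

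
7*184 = 1288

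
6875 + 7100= 13975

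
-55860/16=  -3492 + 3/4 = - 3491.25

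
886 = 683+203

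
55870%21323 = 13224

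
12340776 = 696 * 17731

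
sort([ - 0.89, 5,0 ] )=[ - 0.89,0, 5]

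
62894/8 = 31447/4 = 7861.75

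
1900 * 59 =112100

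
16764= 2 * 8382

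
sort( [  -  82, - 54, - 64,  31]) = [ - 82,- 64,- 54, 31]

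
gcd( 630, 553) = 7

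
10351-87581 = -77230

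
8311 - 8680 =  - 369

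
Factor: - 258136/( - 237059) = 2^3*37^( - 1)* 41^1*43^( - 1 )*149^( - 1)*787^1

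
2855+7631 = 10486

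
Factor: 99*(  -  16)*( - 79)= 2^4*3^2*11^1*79^1  =  125136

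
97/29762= 97/29762 = 0.00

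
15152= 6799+8353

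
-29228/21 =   -  29228/21 = - 1391.81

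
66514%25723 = 15068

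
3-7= - 4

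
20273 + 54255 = 74528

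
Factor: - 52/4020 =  - 3^( - 1)*5^( - 1)*13^1*67^( - 1 ) = - 13/1005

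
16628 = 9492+7136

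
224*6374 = 1427776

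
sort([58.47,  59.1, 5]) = [5, 58.47,59.1 ] 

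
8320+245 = 8565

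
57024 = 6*9504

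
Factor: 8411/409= 13^1 * 409^( - 1 ) * 647^1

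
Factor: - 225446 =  - 2^1*13^2*23^1*29^1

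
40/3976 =5/497  =  0.01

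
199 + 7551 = 7750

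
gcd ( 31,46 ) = 1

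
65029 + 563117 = 628146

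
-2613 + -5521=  - 8134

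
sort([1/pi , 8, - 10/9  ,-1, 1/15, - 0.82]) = [ - 10/9,  -  1, - 0.82,1/15,1/pi, 8]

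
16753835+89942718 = 106696553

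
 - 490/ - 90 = 5 + 4/9 = 5.44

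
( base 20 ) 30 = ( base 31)1T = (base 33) 1r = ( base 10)60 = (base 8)74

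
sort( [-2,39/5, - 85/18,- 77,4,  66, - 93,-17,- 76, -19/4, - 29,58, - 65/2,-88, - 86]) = [ - 93, - 88, - 86, - 77, - 76,-65/2,-29, - 17, - 19/4,-85/18,-2,4, 39/5, 58,66 ] 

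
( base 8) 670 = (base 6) 2012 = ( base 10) 440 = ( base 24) i8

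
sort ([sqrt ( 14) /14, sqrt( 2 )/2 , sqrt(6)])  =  [ sqrt( 14)/14,sqrt( 2)/2, sqrt(6 )]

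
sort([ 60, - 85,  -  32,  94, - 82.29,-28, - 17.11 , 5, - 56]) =[ - 85,  -  82.29, -56,-32, -28, - 17.11, 5,  60, 94 ] 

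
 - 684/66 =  - 11 + 7/11=-10.36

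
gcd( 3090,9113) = 1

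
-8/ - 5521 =8/5521 = 0.00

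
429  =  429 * 1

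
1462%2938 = 1462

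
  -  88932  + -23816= - 112748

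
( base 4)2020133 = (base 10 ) 8735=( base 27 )bqe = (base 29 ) AB6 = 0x221f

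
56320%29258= 27062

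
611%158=137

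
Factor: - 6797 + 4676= - 3^1*7^1*101^1 = -2121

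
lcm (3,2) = 6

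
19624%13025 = 6599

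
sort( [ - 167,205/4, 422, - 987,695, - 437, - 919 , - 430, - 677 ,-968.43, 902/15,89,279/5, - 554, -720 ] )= [ - 987, - 968.43, - 919, - 720, - 677, - 554,-437, - 430 ,  -  167,205/4, 279/5 , 902/15,  89, 422, 695]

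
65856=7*9408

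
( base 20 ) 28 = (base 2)110000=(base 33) 1F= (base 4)300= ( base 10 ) 48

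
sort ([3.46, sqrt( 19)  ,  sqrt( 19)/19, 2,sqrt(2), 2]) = [ sqrt( 19 ) /19,  sqrt( 2),2,2,3.46,sqrt (19) ] 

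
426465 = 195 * 2187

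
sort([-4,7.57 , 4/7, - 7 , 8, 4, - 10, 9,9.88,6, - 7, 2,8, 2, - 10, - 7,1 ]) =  [ - 10,-10,- 7, - 7 ,-7, - 4, 4/7, 1,2 , 2,4 , 6,  7.57, 8,8, 9,9.88 ] 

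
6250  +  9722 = 15972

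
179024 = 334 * 536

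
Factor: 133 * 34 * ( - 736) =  - 3328192 =- 2^6 * 7^1 * 17^1* 19^1*23^1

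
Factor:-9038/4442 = - 2221^(-1)*4519^1= - 4519/2221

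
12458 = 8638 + 3820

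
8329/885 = 9 + 364/885  =  9.41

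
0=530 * 0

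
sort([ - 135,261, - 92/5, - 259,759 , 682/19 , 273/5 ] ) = [ - 259, - 135, - 92/5,682/19,273/5,261, 759] 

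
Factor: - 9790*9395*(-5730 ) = 2^2*3^1 * 5^3*11^1*89^1 * 191^1*1879^1 =527028496500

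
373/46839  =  373/46839 =0.01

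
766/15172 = 383/7586 = 0.05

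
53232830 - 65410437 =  - 12177607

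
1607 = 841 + 766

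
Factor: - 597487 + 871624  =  274137 = 3^1*23^1*29^1 * 137^1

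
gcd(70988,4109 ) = 1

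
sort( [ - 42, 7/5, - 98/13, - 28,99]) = [ - 42,-28 ,-98/13, 7/5, 99]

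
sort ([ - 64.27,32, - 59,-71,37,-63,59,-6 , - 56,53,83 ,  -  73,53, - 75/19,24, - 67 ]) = [ - 73, - 71, - 67, - 64.27,-63, - 59, - 56, - 6,-75/19,24, 32, 37 , 53,53, 59,83]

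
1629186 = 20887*78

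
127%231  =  127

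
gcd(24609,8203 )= 8203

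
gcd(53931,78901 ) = 1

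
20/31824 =5/7956 = 0.00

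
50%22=6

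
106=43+63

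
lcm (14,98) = 98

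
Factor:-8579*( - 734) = 2^1*23^1*367^1*373^1 = 6296986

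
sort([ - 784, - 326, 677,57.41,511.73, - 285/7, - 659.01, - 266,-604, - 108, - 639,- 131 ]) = [-784, - 659.01,- 639, - 604, - 326,- 266, - 131,  -  108,-285/7 , 57.41,511.73,677]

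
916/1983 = 916/1983 = 0.46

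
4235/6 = 705+5/6 = 705.83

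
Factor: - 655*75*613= - 3^1*5^3* 131^1 * 613^1 = -30113625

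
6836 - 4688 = 2148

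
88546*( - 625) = -55341250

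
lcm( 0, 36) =0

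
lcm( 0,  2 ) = 0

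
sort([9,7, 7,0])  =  [ 0 , 7,7, 9]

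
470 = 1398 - 928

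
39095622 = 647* 60426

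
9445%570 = 325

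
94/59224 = 47/29612= 0.00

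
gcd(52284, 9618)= 6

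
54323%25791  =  2741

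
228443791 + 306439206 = 534882997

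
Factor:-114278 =  -  2^1 * 57139^1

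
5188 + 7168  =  12356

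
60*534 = 32040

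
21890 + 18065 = 39955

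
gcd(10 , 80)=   10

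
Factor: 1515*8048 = 12192720= 2^4*3^1  *  5^1*101^1 * 503^1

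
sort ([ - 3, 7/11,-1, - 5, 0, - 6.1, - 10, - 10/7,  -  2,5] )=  [ - 10, - 6.1, - 5,-3, -2, - 10/7,  -  1, 0,  7/11,5]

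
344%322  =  22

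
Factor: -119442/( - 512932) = 2^( - 1 ) * 3^1*7^( - 2 )*17^1 * 1171^1*2617^( - 1 ) = 59721/256466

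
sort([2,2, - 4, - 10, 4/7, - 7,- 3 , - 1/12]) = [ - 10, - 7, - 4, - 3, - 1/12,4/7,2,2]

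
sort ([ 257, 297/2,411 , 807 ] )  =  [297/2,257,  411,807 ] 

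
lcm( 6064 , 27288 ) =54576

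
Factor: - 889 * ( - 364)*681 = 220368876 = 2^2*3^1*7^2*13^1*127^1*227^1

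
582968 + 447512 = 1030480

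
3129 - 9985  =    -  6856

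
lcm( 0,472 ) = 0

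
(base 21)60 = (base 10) 126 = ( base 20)66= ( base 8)176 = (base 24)56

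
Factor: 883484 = 2^2* 7^1 *139^1* 227^1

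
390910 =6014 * 65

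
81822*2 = 163644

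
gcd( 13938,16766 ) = 202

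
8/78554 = 4/39277   =  0.00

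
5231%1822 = 1587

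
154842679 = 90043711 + 64798968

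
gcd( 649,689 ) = 1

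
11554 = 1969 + 9585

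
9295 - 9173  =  122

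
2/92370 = 1/46185  =  0.00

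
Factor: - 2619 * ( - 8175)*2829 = 60569809425 = 3^5  *  5^2*23^1*41^1 * 97^1 * 109^1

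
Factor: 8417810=2^1*5^1*197^1*4273^1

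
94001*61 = 5734061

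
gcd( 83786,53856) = 2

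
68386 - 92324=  - 23938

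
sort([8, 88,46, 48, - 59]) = [ - 59,8, 46, 48,  88]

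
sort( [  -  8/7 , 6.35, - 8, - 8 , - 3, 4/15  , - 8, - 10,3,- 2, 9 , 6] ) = [-10,  -  8, - 8, -8,- 3, - 2, - 8/7,4/15  ,  3,6,6.35, 9] 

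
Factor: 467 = 467^1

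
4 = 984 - 980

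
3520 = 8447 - 4927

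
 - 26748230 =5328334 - 32076564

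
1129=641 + 488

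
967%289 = 100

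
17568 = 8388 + 9180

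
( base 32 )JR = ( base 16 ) 27B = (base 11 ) 528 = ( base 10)635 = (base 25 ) 10a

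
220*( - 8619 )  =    -  1896180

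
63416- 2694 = 60722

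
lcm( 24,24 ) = 24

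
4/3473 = 4/3473 =0.00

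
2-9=-7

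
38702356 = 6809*5684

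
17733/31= 17733/31 = 572.03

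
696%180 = 156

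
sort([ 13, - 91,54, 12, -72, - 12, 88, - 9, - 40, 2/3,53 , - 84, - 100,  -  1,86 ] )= [ - 100 ,  -  91,-84, - 72,- 40,-12,  -  9,-1,  2/3,12, 13,53,54, 86, 88 ] 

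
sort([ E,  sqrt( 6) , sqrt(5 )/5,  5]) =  [ sqrt( 5 )/5, sqrt( 6),E,5]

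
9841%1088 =49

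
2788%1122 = 544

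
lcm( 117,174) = 6786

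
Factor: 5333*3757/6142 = 2^(  -  1 )*13^1*17^2*37^( - 1 )*83^( - 1)*5333^1 = 20036081/6142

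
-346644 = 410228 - 756872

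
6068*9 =54612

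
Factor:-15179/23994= -353/558  =  -2^(-1)  *3^(- 2)*31^( - 1) * 353^1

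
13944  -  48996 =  - 35052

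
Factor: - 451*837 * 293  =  -3^3*11^1*31^1*41^1*293^1 = - 110603691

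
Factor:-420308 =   -  2^2*7^1*17^1*883^1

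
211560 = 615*344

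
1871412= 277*6756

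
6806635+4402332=11208967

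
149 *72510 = 10803990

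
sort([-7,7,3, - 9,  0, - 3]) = [ - 9 ,-7,-3 , 0,3, 7] 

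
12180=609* 20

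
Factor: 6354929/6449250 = 2^(- 1)*3^(-1)* 5^( - 3)*7^1*241^1*3767^1*8599^(-1 )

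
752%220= 92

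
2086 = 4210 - 2124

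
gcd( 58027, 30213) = 1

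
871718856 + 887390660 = 1759109516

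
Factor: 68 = 2^2*17^1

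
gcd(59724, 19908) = 19908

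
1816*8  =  14528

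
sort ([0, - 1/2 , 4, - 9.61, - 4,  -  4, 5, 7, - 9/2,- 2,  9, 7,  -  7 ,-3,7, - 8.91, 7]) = [ - 9.61, - 8.91,-7, -9/2 , - 4,-4, - 3, - 2,-1/2 , 0, 4, 5, 7, 7, 7, 7,  9 ] 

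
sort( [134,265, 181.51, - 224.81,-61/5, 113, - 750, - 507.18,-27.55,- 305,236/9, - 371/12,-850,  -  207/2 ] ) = [ - 850,- 750, - 507.18, - 305 , - 224.81, - 207/2, - 371/12, - 27.55, - 61/5, 236/9,113,134,  181.51, 265 ]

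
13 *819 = 10647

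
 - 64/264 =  -8/33 = - 0.24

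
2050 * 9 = 18450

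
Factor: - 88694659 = -2557^1*34687^1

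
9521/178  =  9521/178 = 53.49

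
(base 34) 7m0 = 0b10001010001000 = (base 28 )B7K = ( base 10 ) 8840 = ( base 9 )13112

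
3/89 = 3/89 = 0.03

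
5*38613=193065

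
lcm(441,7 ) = 441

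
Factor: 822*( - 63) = -2^1*3^3*7^1*137^1 = - 51786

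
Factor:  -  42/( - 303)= 2^1 * 7^1 *101^( - 1) = 14/101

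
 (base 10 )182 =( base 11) 156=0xB6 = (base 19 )9b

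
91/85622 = 91/85622 = 0.00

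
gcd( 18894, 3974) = 2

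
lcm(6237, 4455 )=31185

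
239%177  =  62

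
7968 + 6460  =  14428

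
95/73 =1 + 22/73 = 1.30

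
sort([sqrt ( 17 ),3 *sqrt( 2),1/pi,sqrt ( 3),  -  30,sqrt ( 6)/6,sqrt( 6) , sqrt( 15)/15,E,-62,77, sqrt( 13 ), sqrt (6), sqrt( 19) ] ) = [ - 62,- 30,sqrt (15)/15,1/pi, sqrt(6)/6, sqrt (3), sqrt(6 ), sqrt ( 6), E,sqrt( 13),sqrt( 17),3  *  sqrt(2 ),sqrt (19 ),77]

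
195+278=473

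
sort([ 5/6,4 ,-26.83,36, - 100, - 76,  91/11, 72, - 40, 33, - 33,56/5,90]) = [ - 100, - 76, - 40 , - 33, - 26.83, 5/6,4, 91/11, 56/5,33, 36,72,90] 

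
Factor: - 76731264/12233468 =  - 19182816/3058367 = -2^5*3^2*13^( -1)*31^( - 1 )*43^1*1549^1* 7589^( - 1)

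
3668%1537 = 594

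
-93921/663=-142 + 75/221 =- 141.66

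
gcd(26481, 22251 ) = 3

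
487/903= 487/903 = 0.54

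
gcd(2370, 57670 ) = 790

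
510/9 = 170/3=56.67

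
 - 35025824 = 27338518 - 62364342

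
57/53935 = 57/53935 = 0.00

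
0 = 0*614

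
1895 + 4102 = 5997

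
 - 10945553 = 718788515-729734068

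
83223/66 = 1260  +  21/22 = 1260.95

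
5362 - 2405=2957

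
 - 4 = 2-6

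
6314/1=6314 = 6314.00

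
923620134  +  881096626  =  1804716760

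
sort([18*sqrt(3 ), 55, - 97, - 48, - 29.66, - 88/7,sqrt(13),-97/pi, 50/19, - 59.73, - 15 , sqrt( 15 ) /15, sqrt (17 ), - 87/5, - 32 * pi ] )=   [ - 32*pi,-97, - 59.73,-48,  -  97/pi,-29.66, - 87/5 , - 15, - 88/7, sqrt(15 )/15,50/19,sqrt(13 ),sqrt( 17) , 18*sqrt(3 ) , 55]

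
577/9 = 64  +  1/9 = 64.11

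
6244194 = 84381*74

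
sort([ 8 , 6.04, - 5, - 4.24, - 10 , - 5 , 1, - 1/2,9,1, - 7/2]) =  [-10, - 5, - 5, - 4.24, - 7/2 ,-1/2,1,1,  6.04,8,  9] 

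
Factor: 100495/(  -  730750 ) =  - 20099/146150 =-  2^( - 1 )*5^( - 2)*37^(-1 )*79^( - 1)*101^1*199^1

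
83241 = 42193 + 41048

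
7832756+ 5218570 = 13051326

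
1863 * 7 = 13041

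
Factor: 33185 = 5^1* 6637^1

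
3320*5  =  16600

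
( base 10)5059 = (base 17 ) 108a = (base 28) 6CJ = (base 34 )4cr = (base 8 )11703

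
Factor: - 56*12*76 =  - 51072 = - 2^7*3^1*7^1* 19^1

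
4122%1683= 756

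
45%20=5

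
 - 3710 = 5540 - 9250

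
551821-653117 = -101296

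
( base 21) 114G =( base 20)14A2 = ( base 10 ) 9802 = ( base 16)264A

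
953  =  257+696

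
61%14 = 5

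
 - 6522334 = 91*( - 71674) 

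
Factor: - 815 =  - 5^1*163^1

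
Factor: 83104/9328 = 98/11 = 2^1*7^2 * 11^( - 1)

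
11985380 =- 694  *( - 17270 )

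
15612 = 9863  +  5749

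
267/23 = 267/23=11.61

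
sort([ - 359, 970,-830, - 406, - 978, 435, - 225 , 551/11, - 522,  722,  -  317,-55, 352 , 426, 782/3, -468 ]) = [ - 978, - 830, - 522, - 468, - 406,-359, - 317,  -  225,-55,  551/11,782/3, 352, 426,435, 722,  970]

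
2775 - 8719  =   - 5944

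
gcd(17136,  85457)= 1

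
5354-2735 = 2619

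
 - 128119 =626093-754212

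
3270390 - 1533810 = 1736580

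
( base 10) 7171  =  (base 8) 16003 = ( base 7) 26623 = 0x1c03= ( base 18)1427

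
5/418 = 5/418=0.01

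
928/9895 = 928/9895  =  0.09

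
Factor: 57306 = 2^1*3^1*9551^1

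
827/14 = 827/14 = 59.07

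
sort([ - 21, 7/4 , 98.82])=[ - 21,  7/4, 98.82] 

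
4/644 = 1/161= 0.01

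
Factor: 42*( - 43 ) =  - 1806 = -2^1*3^1*7^1*43^1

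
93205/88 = 93205/88 = 1059.15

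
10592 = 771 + 9821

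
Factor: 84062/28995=2^1*3^ (-1) * 5^( - 1) * 11^1*1933^( - 1) * 3821^1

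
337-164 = 173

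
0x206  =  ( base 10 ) 518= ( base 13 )30B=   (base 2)1000000110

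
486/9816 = 81/1636= 0.05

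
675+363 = 1038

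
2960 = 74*40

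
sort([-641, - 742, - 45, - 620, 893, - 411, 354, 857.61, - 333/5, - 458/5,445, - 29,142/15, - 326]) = [-742, - 641,-620 , - 411, - 326, - 458/5, - 333/5, - 45, - 29, 142/15,354, 445, 857.61,893] 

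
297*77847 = 23120559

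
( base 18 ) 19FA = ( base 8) 21504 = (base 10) 9028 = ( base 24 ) FG4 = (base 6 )105444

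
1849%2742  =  1849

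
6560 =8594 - 2034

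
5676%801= 69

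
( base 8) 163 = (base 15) 7a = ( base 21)5a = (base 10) 115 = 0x73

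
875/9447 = 875/9447= 0.09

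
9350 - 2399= 6951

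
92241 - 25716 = 66525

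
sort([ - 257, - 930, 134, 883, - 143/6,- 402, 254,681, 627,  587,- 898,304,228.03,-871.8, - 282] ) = [ - 930, - 898, -871.8, - 402, - 282, - 257,  -  143/6,134, 228.03, 254,304, 587, 627 , 681 , 883 ] 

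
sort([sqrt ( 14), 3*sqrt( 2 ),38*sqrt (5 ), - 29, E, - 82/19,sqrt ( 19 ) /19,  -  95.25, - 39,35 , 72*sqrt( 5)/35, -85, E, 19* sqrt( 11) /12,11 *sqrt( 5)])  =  [ - 95.25,  -  85, - 39, - 29,  -  82/19, sqrt( 19 )/19, E, E,sqrt(14),3*sqrt( 2 ), 72*sqrt( 5)/35,19*sqrt( 11 )/12 , 11*sqrt(5 ) , 35, 38*sqrt( 5)] 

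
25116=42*598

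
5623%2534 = 555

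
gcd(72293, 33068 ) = 1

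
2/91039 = 2/91039  =  0.00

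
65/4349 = 65/4349 = 0.01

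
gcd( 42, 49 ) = 7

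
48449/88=48449/88= 550.56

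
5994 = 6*999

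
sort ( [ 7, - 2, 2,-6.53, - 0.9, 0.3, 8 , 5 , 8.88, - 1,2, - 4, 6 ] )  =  [- 6.53, - 4, - 2, - 1, - 0.9, 0.3, 2,2,5, 6,7 , 8, 8.88 ]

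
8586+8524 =17110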